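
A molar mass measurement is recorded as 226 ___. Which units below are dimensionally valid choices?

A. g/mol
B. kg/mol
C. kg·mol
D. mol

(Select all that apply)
A, B

molar mass has SI base units: kg / mol

Checking each option against kg / mol:
  A. g/mol: ✓ matches
  B. kg/mol: ✓ matches
  C. kg·mol: ✗ does not match
  D. mol: ✗ does not match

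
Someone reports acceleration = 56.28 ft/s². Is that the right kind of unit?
Yes

acceleration has SI base units: m / s^2
ft/s² reduces to the same SI base units, so it is a valid unit for acceleration.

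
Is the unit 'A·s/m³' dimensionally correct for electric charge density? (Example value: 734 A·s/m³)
Yes

electric charge density has SI base units: A * s / m^3
A·s/m³ reduces to the same SI base units, so it is a valid unit for electric charge density.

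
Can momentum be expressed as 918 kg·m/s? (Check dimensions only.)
Yes

momentum has SI base units: kg * m / s
kg·m/s reduces to the same SI base units, so it is a valid unit for momentum.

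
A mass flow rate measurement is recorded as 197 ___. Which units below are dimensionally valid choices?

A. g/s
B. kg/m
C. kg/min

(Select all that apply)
A, C

mass flow rate has SI base units: kg / s

Checking each option against kg / s:
  A. g/s: ✓ matches
  B. kg/m: ✗ does not match
  C. kg/min: ✓ matches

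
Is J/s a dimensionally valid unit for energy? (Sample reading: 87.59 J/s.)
No

energy has SI base units: kg * m^2 / s^2
J/s does NOT reduce to kg * m^2 / s^2; a valid unit for energy would be e.g. J.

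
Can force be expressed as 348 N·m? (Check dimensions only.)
No

force has SI base units: kg * m / s^2
N·m does NOT reduce to kg * m / s^2; a valid unit for force would be e.g. N.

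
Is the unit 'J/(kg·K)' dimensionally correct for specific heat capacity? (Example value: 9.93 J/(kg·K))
Yes

specific heat capacity has SI base units: m^2 / (s^2 * K)
J/(kg·K) reduces to the same SI base units, so it is a valid unit for specific heat capacity.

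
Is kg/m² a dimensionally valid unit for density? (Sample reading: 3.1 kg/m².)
No

density has SI base units: kg / m^3
kg/m² does NOT reduce to kg / m^3; a valid unit for density would be e.g. kg/m³.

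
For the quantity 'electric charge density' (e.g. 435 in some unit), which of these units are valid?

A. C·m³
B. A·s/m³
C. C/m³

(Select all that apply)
B, C

electric charge density has SI base units: A * s / m^3

Checking each option against A * s / m^3:
  A. C·m³: ✗ does not match
  B. A·s/m³: ✓ matches
  C. C/m³: ✓ matches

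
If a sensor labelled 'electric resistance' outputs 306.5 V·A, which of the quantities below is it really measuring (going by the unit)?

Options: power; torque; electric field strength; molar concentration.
power

electric resistance should have units dimensionally equivalent to kg * m^2 / (A^2 * s^3) (e.g. Ω).
The given unit 'V·A' reduces to kg * m^2 / s^3. Of the listed options, that is the dimensionality of power.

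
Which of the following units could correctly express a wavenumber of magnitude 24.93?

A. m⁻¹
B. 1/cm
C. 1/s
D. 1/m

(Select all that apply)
A, B, D

wavenumber has SI base units: 1 / m

Checking each option against 1 / m:
  A. m⁻¹: ✓ matches
  B. 1/cm: ✓ matches
  C. 1/s: ✗ does not match
  D. 1/m: ✓ matches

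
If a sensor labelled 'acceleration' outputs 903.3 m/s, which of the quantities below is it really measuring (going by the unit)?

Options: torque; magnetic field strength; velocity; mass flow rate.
velocity

acceleration should have units dimensionally equivalent to m / s^2 (e.g. m/s²).
The given unit 'm/s' reduces to m / s. Of the listed options, that is the dimensionality of velocity.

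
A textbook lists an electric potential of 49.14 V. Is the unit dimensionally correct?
Yes

electric potential has SI base units: kg * m^2 / (A * s^3)
V reduces to the same SI base units, so it is a valid unit for electric potential.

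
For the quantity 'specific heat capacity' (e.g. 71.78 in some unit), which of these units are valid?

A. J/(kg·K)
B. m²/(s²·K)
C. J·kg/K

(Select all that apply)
A, B

specific heat capacity has SI base units: m^2 / (s^2 * K)

Checking each option against m^2 / (s^2 * K):
  A. J/(kg·K): ✓ matches
  B. m²/(s²·K): ✓ matches
  C. J·kg/K: ✗ does not match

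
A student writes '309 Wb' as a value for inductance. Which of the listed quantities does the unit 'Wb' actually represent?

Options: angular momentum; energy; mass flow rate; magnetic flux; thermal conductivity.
magnetic flux

inductance should have units dimensionally equivalent to kg * m^2 / (A^2 * s^2) (e.g. H).
The given unit 'Wb' reduces to kg * m^2 / (A * s^2). Of the listed options, that is the dimensionality of magnetic flux.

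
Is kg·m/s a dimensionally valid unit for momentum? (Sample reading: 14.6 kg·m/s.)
Yes

momentum has SI base units: kg * m / s
kg·m/s reduces to the same SI base units, so it is a valid unit for momentum.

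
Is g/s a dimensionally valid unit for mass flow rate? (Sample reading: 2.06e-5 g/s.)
Yes

mass flow rate has SI base units: kg / s
g/s reduces to the same SI base units, so it is a valid unit for mass flow rate.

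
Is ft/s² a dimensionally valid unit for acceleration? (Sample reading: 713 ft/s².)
Yes

acceleration has SI base units: m / s^2
ft/s² reduces to the same SI base units, so it is a valid unit for acceleration.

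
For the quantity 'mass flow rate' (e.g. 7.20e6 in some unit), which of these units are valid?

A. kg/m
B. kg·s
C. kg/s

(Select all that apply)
C

mass flow rate has SI base units: kg / s

Checking each option against kg / s:
  A. kg/m: ✗ does not match
  B. kg·s: ✗ does not match
  C. kg/s: ✓ matches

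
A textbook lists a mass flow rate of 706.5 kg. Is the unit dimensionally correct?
No

mass flow rate has SI base units: kg / s
kg does NOT reduce to kg / s; a valid unit for mass flow rate would be e.g. kg/s.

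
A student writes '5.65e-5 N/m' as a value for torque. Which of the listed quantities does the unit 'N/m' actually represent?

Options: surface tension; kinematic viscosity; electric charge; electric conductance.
surface tension

torque should have units dimensionally equivalent to kg * m^2 / s^2 (e.g. N·m).
The given unit 'N/m' reduces to kg / s^2. Of the listed options, that is the dimensionality of surface tension.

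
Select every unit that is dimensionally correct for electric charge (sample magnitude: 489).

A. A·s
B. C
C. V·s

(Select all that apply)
A, B

electric charge has SI base units: A * s

Checking each option against A * s:
  A. A·s: ✓ matches
  B. C: ✓ matches
  C. V·s: ✗ does not match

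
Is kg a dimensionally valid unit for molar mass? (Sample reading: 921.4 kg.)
No

molar mass has SI base units: kg / mol
kg does NOT reduce to kg / mol; a valid unit for molar mass would be e.g. kg/mol.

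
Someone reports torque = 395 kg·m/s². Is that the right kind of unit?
No

torque has SI base units: kg * m^2 / s^2
kg·m/s² does NOT reduce to kg * m^2 / s^2; a valid unit for torque would be e.g. N·m.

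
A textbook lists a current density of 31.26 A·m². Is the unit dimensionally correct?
No

current density has SI base units: A / m^2
A·m² does NOT reduce to A / m^2; a valid unit for current density would be e.g. A/m².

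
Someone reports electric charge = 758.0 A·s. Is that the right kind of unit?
Yes

electric charge has SI base units: A * s
A·s reduces to the same SI base units, so it is a valid unit for electric charge.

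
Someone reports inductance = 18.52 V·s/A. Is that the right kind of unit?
Yes

inductance has SI base units: kg * m^2 / (A^2 * s^2)
V·s/A reduces to the same SI base units, so it is a valid unit for inductance.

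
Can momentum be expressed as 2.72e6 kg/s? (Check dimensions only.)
No

momentum has SI base units: kg * m / s
kg/s does NOT reduce to kg * m / s; a valid unit for momentum would be e.g. kg·m/s.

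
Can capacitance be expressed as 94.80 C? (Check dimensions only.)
No

capacitance has SI base units: A^2 * s^4 / (kg * m^2)
C does NOT reduce to A^2 * s^4 / (kg * m^2); a valid unit for capacitance would be e.g. F.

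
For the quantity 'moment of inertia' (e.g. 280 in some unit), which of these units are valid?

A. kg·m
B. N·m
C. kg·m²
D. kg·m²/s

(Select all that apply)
C

moment of inertia has SI base units: kg * m^2

Checking each option against kg * m^2:
  A. kg·m: ✗ does not match
  B. N·m: ✗ does not match
  C. kg·m²: ✓ matches
  D. kg·m²/s: ✗ does not match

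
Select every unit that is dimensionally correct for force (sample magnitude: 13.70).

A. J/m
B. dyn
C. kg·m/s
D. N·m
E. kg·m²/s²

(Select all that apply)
A, B

force has SI base units: kg * m / s^2

Checking each option against kg * m / s^2:
  A. J/m: ✓ matches
  B. dyn: ✓ matches
  C. kg·m/s: ✗ does not match
  D. N·m: ✗ does not match
  E. kg·m²/s²: ✗ does not match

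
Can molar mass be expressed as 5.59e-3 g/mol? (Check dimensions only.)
Yes

molar mass has SI base units: kg / mol
g/mol reduces to the same SI base units, so it is a valid unit for molar mass.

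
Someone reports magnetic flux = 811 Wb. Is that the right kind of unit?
Yes

magnetic flux has SI base units: kg * m^2 / (A * s^2)
Wb reduces to the same SI base units, so it is a valid unit for magnetic flux.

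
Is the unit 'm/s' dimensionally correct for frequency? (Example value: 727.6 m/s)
No

frequency has SI base units: 1 / s
m/s does NOT reduce to 1 / s; a valid unit for frequency would be e.g. Hz.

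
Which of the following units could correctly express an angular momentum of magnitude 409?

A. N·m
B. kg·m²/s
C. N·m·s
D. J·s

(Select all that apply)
B, C, D

angular momentum has SI base units: kg * m^2 / s

Checking each option against kg * m^2 / s:
  A. N·m: ✗ does not match
  B. kg·m²/s: ✓ matches
  C. N·m·s: ✓ matches
  D. J·s: ✓ matches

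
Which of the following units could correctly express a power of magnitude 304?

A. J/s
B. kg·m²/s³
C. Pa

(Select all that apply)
A, B

power has SI base units: kg * m^2 / s^3

Checking each option against kg * m^2 / s^3:
  A. J/s: ✓ matches
  B. kg·m²/s³: ✓ matches
  C. Pa: ✗ does not match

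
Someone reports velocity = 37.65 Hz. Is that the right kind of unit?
No

velocity has SI base units: m / s
Hz does NOT reduce to m / s; a valid unit for velocity would be e.g. m/s.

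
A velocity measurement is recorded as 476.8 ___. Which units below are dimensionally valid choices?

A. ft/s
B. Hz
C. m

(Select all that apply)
A

velocity has SI base units: m / s

Checking each option against m / s:
  A. ft/s: ✓ matches
  B. Hz: ✗ does not match
  C. m: ✗ does not match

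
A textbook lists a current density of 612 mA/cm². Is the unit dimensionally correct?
Yes

current density has SI base units: A / m^2
mA/cm² reduces to the same SI base units, so it is a valid unit for current density.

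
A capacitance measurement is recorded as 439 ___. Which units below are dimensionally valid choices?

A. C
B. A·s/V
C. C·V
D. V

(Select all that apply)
B

capacitance has SI base units: A^2 * s^4 / (kg * m^2)

Checking each option against A^2 * s^4 / (kg * m^2):
  A. C: ✗ does not match
  B. A·s/V: ✓ matches
  C. C·V: ✗ does not match
  D. V: ✗ does not match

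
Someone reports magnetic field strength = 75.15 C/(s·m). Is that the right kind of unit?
Yes

magnetic field strength has SI base units: A / m
C/(s·m) reduces to the same SI base units, so it is a valid unit for magnetic field strength.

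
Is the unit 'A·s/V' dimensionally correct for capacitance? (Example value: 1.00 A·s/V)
Yes

capacitance has SI base units: A^2 * s^4 / (kg * m^2)
A·s/V reduces to the same SI base units, so it is a valid unit for capacitance.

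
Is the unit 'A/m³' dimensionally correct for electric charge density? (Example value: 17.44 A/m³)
No

electric charge density has SI base units: A * s / m^3
A/m³ does NOT reduce to A * s / m^3; a valid unit for electric charge density would be e.g. C/m³.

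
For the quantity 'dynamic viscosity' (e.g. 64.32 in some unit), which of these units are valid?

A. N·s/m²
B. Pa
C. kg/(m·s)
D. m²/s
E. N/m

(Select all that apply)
A, C

dynamic viscosity has SI base units: kg / (m * s)

Checking each option against kg / (m * s):
  A. N·s/m²: ✓ matches
  B. Pa: ✗ does not match
  C. kg/(m·s): ✓ matches
  D. m²/s: ✗ does not match
  E. N/m: ✗ does not match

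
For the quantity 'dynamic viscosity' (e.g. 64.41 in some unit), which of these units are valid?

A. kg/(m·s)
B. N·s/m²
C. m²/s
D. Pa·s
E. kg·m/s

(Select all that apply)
A, B, D

dynamic viscosity has SI base units: kg / (m * s)

Checking each option against kg / (m * s):
  A. kg/(m·s): ✓ matches
  B. N·s/m²: ✓ matches
  C. m²/s: ✗ does not match
  D. Pa·s: ✓ matches
  E. kg·m/s: ✗ does not match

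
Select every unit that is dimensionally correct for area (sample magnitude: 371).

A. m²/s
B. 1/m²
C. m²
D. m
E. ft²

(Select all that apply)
C, E

area has SI base units: m^2

Checking each option against m^2:
  A. m²/s: ✗ does not match
  B. 1/m²: ✗ does not match
  C. m²: ✓ matches
  D. m: ✗ does not match
  E. ft²: ✓ matches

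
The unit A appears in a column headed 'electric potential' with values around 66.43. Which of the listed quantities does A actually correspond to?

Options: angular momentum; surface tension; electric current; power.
electric current

electric potential should have units dimensionally equivalent to kg * m^2 / (A * s^3) (e.g. V).
The given unit 'A' reduces to A. Of the listed options, that is the dimensionality of electric current.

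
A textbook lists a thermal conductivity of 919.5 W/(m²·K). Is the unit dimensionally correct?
No

thermal conductivity has SI base units: kg * m / (s^3 * K)
W/(m²·K) does NOT reduce to kg * m / (s^3 * K); a valid unit for thermal conductivity would be e.g. W/(m·K).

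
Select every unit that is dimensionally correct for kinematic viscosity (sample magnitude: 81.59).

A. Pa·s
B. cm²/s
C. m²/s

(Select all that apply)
B, C

kinematic viscosity has SI base units: m^2 / s

Checking each option against m^2 / s:
  A. Pa·s: ✗ does not match
  B. cm²/s: ✓ matches
  C. m²/s: ✓ matches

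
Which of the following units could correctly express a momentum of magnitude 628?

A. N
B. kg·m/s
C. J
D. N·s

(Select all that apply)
B, D

momentum has SI base units: kg * m / s

Checking each option against kg * m / s:
  A. N: ✗ does not match
  B. kg·m/s: ✓ matches
  C. J: ✗ does not match
  D. N·s: ✓ matches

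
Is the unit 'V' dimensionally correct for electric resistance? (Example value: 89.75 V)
No

electric resistance has SI base units: kg * m^2 / (A^2 * s^3)
V does NOT reduce to kg * m^2 / (A^2 * s^3); a valid unit for electric resistance would be e.g. Ω.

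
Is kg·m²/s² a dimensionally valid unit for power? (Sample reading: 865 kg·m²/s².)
No

power has SI base units: kg * m^2 / s^3
kg·m²/s² does NOT reduce to kg * m^2 / s^3; a valid unit for power would be e.g. W.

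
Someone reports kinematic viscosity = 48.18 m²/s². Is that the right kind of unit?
No

kinematic viscosity has SI base units: m^2 / s
m²/s² does NOT reduce to m^2 / s; a valid unit for kinematic viscosity would be e.g. m²/s.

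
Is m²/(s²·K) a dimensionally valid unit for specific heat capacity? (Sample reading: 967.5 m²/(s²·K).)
Yes

specific heat capacity has SI base units: m^2 / (s^2 * K)
m²/(s²·K) reduces to the same SI base units, so it is a valid unit for specific heat capacity.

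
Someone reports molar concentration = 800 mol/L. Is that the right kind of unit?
Yes

molar concentration has SI base units: mol / m^3
mol/L reduces to the same SI base units, so it is a valid unit for molar concentration.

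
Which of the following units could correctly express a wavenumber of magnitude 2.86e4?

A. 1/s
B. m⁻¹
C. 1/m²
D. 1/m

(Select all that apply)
B, D

wavenumber has SI base units: 1 / m

Checking each option against 1 / m:
  A. 1/s: ✗ does not match
  B. m⁻¹: ✓ matches
  C. 1/m²: ✗ does not match
  D. 1/m: ✓ matches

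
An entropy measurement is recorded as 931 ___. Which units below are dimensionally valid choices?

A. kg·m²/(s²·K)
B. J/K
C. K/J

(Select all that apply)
A, B

entropy has SI base units: kg * m^2 / (s^2 * K)

Checking each option against kg * m^2 / (s^2 * K):
  A. kg·m²/(s²·K): ✓ matches
  B. J/K: ✓ matches
  C. K/J: ✗ does not match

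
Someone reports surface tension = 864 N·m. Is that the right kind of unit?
No

surface tension has SI base units: kg / s^2
N·m does NOT reduce to kg / s^2; a valid unit for surface tension would be e.g. N/m.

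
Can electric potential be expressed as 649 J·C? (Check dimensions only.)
No

electric potential has SI base units: kg * m^2 / (A * s^3)
J·C does NOT reduce to kg * m^2 / (A * s^3); a valid unit for electric potential would be e.g. V.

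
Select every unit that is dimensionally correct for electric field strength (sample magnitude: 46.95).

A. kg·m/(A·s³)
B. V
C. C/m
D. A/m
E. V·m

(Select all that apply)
A

electric field strength has SI base units: kg * m / (A * s^3)

Checking each option against kg * m / (A * s^3):
  A. kg·m/(A·s³): ✓ matches
  B. V: ✗ does not match
  C. C/m: ✗ does not match
  D. A/m: ✗ does not match
  E. V·m: ✗ does not match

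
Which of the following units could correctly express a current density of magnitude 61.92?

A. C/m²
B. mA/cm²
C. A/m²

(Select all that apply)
B, C

current density has SI base units: A / m^2

Checking each option against A / m^2:
  A. C/m²: ✗ does not match
  B. mA/cm²: ✓ matches
  C. A/m²: ✓ matches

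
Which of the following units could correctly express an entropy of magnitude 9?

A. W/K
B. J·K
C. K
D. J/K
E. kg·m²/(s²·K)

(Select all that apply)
D, E

entropy has SI base units: kg * m^2 / (s^2 * K)

Checking each option against kg * m^2 / (s^2 * K):
  A. W/K: ✗ does not match
  B. J·K: ✗ does not match
  C. K: ✗ does not match
  D. J/K: ✓ matches
  E. kg·m²/(s²·K): ✓ matches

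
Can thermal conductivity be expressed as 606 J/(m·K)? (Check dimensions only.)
No

thermal conductivity has SI base units: kg * m / (s^3 * K)
J/(m·K) does NOT reduce to kg * m / (s^3 * K); a valid unit for thermal conductivity would be e.g. W/(m·K).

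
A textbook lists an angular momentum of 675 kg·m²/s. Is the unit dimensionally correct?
Yes

angular momentum has SI base units: kg * m^2 / s
kg·m²/s reduces to the same SI base units, so it is a valid unit for angular momentum.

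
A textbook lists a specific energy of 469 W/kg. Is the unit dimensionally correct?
No

specific energy has SI base units: m^2 / s^2
W/kg does NOT reduce to m^2 / s^2; a valid unit for specific energy would be e.g. J/kg.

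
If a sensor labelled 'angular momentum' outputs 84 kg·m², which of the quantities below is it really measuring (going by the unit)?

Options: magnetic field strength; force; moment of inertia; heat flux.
moment of inertia

angular momentum should have units dimensionally equivalent to kg * m^2 / s (e.g. kg·m²/s).
The given unit 'kg·m²' reduces to kg * m^2. Of the listed options, that is the dimensionality of moment of inertia.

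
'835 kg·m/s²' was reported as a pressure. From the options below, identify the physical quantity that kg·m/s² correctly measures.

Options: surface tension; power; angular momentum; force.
force

pressure should have units dimensionally equivalent to kg / (m * s^2) (e.g. Pa).
The given unit 'kg·m/s²' reduces to kg * m / s^2. Of the listed options, that is the dimensionality of force.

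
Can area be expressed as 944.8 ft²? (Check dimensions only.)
Yes

area has SI base units: m^2
ft² reduces to the same SI base units, so it is a valid unit for area.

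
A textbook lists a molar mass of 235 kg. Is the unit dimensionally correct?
No

molar mass has SI base units: kg / mol
kg does NOT reduce to kg / mol; a valid unit for molar mass would be e.g. kg/mol.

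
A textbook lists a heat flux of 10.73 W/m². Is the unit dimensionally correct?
Yes

heat flux has SI base units: kg / s^3
W/m² reduces to the same SI base units, so it is a valid unit for heat flux.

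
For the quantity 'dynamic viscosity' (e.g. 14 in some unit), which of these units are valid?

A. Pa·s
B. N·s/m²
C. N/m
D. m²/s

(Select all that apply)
A, B

dynamic viscosity has SI base units: kg / (m * s)

Checking each option against kg / (m * s):
  A. Pa·s: ✓ matches
  B. N·s/m²: ✓ matches
  C. N/m: ✗ does not match
  D. m²/s: ✗ does not match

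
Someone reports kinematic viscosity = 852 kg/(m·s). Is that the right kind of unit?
No

kinematic viscosity has SI base units: m^2 / s
kg/(m·s) does NOT reduce to m^2 / s; a valid unit for kinematic viscosity would be e.g. m²/s.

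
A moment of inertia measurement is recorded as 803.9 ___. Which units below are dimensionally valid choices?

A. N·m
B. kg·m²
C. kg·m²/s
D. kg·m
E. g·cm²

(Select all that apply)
B, E

moment of inertia has SI base units: kg * m^2

Checking each option against kg * m^2:
  A. N·m: ✗ does not match
  B. kg·m²: ✓ matches
  C. kg·m²/s: ✗ does not match
  D. kg·m: ✗ does not match
  E. g·cm²: ✓ matches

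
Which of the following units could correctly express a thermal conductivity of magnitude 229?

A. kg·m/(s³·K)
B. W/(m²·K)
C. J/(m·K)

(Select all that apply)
A

thermal conductivity has SI base units: kg * m / (s^3 * K)

Checking each option against kg * m / (s^3 * K):
  A. kg·m/(s³·K): ✓ matches
  B. W/(m²·K): ✗ does not match
  C. J/(m·K): ✗ does not match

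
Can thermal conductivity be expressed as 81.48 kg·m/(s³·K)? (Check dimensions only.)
Yes

thermal conductivity has SI base units: kg * m / (s^3 * K)
kg·m/(s³·K) reduces to the same SI base units, so it is a valid unit for thermal conductivity.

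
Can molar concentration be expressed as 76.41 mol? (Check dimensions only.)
No

molar concentration has SI base units: mol / m^3
mol does NOT reduce to mol / m^3; a valid unit for molar concentration would be e.g. mol/m³.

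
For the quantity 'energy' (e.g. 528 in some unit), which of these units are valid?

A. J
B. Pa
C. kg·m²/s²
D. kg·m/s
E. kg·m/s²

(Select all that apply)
A, C

energy has SI base units: kg * m^2 / s^2

Checking each option against kg * m^2 / s^2:
  A. J: ✓ matches
  B. Pa: ✗ does not match
  C. kg·m²/s²: ✓ matches
  D. kg·m/s: ✗ does not match
  E. kg·m/s²: ✗ does not match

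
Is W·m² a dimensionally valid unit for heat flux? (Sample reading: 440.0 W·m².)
No

heat flux has SI base units: kg / s^3
W·m² does NOT reduce to kg / s^3; a valid unit for heat flux would be e.g. W/m².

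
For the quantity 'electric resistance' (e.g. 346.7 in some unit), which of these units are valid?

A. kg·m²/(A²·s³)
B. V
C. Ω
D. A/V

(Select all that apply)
A, C

electric resistance has SI base units: kg * m^2 / (A^2 * s^3)

Checking each option against kg * m^2 / (A^2 * s^3):
  A. kg·m²/(A²·s³): ✓ matches
  B. V: ✗ does not match
  C. Ω: ✓ matches
  D. A/V: ✗ does not match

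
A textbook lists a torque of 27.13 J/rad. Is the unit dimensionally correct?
Yes

torque has SI base units: kg * m^2 / s^2
J/rad reduces to the same SI base units, so it is a valid unit for torque.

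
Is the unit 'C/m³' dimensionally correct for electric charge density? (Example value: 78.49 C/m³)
Yes

electric charge density has SI base units: A * s / m^3
C/m³ reduces to the same SI base units, so it is a valid unit for electric charge density.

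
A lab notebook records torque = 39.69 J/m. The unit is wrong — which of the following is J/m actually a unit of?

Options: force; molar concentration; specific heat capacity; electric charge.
force

torque should have units dimensionally equivalent to kg * m^2 / s^2 (e.g. N·m).
The given unit 'J/m' reduces to kg * m / s^2. Of the listed options, that is the dimensionality of force.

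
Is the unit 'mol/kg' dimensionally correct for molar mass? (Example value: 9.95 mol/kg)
No

molar mass has SI base units: kg / mol
mol/kg does NOT reduce to kg / mol; a valid unit for molar mass would be e.g. kg/mol.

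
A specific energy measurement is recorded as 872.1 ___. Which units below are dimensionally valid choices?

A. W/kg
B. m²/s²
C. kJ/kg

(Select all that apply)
B, C

specific energy has SI base units: m^2 / s^2

Checking each option against m^2 / s^2:
  A. W/kg: ✗ does not match
  B. m²/s²: ✓ matches
  C. kJ/kg: ✓ matches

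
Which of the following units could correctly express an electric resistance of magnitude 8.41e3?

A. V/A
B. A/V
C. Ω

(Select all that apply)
A, C

electric resistance has SI base units: kg * m^2 / (A^2 * s^3)

Checking each option against kg * m^2 / (A^2 * s^3):
  A. V/A: ✓ matches
  B. A/V: ✗ does not match
  C. Ω: ✓ matches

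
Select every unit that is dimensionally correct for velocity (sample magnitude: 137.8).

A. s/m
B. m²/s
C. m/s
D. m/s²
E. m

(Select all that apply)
C

velocity has SI base units: m / s

Checking each option against m / s:
  A. s/m: ✗ does not match
  B. m²/s: ✗ does not match
  C. m/s: ✓ matches
  D. m/s²: ✗ does not match
  E. m: ✗ does not match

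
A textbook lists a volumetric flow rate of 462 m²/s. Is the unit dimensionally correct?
No

volumetric flow rate has SI base units: m^3 / s
m²/s does NOT reduce to m^3 / s; a valid unit for volumetric flow rate would be e.g. m³/s.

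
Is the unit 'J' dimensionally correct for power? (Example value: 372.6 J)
No

power has SI base units: kg * m^2 / s^3
J does NOT reduce to kg * m^2 / s^3; a valid unit for power would be e.g. W.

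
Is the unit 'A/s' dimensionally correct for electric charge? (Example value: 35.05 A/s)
No

electric charge has SI base units: A * s
A/s does NOT reduce to A * s; a valid unit for electric charge would be e.g. C.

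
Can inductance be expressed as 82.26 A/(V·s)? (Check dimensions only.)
No

inductance has SI base units: kg * m^2 / (A^2 * s^2)
A/(V·s) does NOT reduce to kg * m^2 / (A^2 * s^2); a valid unit for inductance would be e.g. H.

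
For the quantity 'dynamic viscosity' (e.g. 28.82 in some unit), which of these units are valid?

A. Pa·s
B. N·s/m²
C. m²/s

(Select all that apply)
A, B

dynamic viscosity has SI base units: kg / (m * s)

Checking each option against kg / (m * s):
  A. Pa·s: ✓ matches
  B. N·s/m²: ✓ matches
  C. m²/s: ✗ does not match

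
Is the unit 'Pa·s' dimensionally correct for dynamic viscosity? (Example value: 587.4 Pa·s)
Yes

dynamic viscosity has SI base units: kg / (m * s)
Pa·s reduces to the same SI base units, so it is a valid unit for dynamic viscosity.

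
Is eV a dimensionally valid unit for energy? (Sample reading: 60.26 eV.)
Yes

energy has SI base units: kg * m^2 / s^2
eV reduces to the same SI base units, so it is a valid unit for energy.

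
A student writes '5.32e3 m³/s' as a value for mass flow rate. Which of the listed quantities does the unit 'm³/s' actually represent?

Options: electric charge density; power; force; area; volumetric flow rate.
volumetric flow rate

mass flow rate should have units dimensionally equivalent to kg / s (e.g. kg/s).
The given unit 'm³/s' reduces to m^3 / s. Of the listed options, that is the dimensionality of volumetric flow rate.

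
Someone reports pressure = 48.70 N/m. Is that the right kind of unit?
No

pressure has SI base units: kg / (m * s^2)
N/m does NOT reduce to kg / (m * s^2); a valid unit for pressure would be e.g. Pa.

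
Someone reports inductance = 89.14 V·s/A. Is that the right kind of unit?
Yes

inductance has SI base units: kg * m^2 / (A^2 * s^2)
V·s/A reduces to the same SI base units, so it is a valid unit for inductance.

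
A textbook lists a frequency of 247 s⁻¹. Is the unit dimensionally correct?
Yes

frequency has SI base units: 1 / s
s⁻¹ reduces to the same SI base units, so it is a valid unit for frequency.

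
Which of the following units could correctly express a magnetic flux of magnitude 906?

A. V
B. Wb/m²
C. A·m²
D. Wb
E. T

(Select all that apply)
D

magnetic flux has SI base units: kg * m^2 / (A * s^2)

Checking each option against kg * m^2 / (A * s^2):
  A. V: ✗ does not match
  B. Wb/m²: ✗ does not match
  C. A·m²: ✗ does not match
  D. Wb: ✓ matches
  E. T: ✗ does not match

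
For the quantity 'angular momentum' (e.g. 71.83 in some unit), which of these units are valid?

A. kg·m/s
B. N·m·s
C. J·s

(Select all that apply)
B, C

angular momentum has SI base units: kg * m^2 / s

Checking each option against kg * m^2 / s:
  A. kg·m/s: ✗ does not match
  B. N·m·s: ✓ matches
  C. J·s: ✓ matches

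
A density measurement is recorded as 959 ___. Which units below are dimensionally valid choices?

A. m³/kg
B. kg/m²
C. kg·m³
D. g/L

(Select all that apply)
D

density has SI base units: kg / m^3

Checking each option against kg / m^3:
  A. m³/kg: ✗ does not match
  B. kg/m²: ✗ does not match
  C. kg·m³: ✗ does not match
  D. g/L: ✓ matches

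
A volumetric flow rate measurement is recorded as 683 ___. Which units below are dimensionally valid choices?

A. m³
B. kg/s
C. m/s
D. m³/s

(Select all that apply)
D

volumetric flow rate has SI base units: m^3 / s

Checking each option against m^3 / s:
  A. m³: ✗ does not match
  B. kg/s: ✗ does not match
  C. m/s: ✗ does not match
  D. m³/s: ✓ matches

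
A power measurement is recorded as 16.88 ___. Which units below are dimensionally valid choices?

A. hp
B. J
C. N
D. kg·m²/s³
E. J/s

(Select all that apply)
A, D, E

power has SI base units: kg * m^2 / s^3

Checking each option against kg * m^2 / s^3:
  A. hp: ✓ matches
  B. J: ✗ does not match
  C. N: ✗ does not match
  D. kg·m²/s³: ✓ matches
  E. J/s: ✓ matches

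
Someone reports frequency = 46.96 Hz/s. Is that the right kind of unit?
No

frequency has SI base units: 1 / s
Hz/s does NOT reduce to 1 / s; a valid unit for frequency would be e.g. Hz.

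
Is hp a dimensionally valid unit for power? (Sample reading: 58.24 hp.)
Yes

power has SI base units: kg * m^2 / s^3
hp reduces to the same SI base units, so it is a valid unit for power.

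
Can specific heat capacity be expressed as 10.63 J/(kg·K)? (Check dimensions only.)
Yes

specific heat capacity has SI base units: m^2 / (s^2 * K)
J/(kg·K) reduces to the same SI base units, so it is a valid unit for specific heat capacity.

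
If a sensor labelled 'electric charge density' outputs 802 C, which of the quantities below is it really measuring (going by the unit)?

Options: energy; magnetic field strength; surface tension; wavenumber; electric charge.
electric charge

electric charge density should have units dimensionally equivalent to A * s / m^3 (e.g. C/m³).
The given unit 'C' reduces to A * s. Of the listed options, that is the dimensionality of electric charge.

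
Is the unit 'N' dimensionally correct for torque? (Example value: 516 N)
No

torque has SI base units: kg * m^2 / s^2
N does NOT reduce to kg * m^2 / s^2; a valid unit for torque would be e.g. N·m.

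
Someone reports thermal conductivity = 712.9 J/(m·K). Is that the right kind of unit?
No

thermal conductivity has SI base units: kg * m / (s^3 * K)
J/(m·K) does NOT reduce to kg * m / (s^3 * K); a valid unit for thermal conductivity would be e.g. W/(m·K).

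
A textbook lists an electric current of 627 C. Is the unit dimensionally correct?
No

electric current has SI base units: A
C does NOT reduce to A; a valid unit for electric current would be e.g. A.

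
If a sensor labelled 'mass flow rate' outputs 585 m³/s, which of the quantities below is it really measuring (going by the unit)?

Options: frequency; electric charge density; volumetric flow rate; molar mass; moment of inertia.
volumetric flow rate

mass flow rate should have units dimensionally equivalent to kg / s (e.g. kg/s).
The given unit 'm³/s' reduces to m^3 / s. Of the listed options, that is the dimensionality of volumetric flow rate.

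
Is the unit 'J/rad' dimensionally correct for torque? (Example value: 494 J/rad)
Yes

torque has SI base units: kg * m^2 / s^2
J/rad reduces to the same SI base units, so it is a valid unit for torque.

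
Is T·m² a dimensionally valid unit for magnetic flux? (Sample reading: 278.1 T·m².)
Yes

magnetic flux has SI base units: kg * m^2 / (A * s^2)
T·m² reduces to the same SI base units, so it is a valid unit for magnetic flux.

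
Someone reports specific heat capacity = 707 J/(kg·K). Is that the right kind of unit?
Yes

specific heat capacity has SI base units: m^2 / (s^2 * K)
J/(kg·K) reduces to the same SI base units, so it is a valid unit for specific heat capacity.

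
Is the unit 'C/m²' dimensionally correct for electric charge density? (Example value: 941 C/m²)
No

electric charge density has SI base units: A * s / m^3
C/m² does NOT reduce to A * s / m^3; a valid unit for electric charge density would be e.g. C/m³.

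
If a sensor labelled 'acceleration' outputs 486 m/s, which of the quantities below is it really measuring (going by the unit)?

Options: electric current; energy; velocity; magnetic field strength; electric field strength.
velocity

acceleration should have units dimensionally equivalent to m / s^2 (e.g. m/s²).
The given unit 'm/s' reduces to m / s. Of the listed options, that is the dimensionality of velocity.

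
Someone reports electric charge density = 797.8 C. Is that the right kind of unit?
No

electric charge density has SI base units: A * s / m^3
C does NOT reduce to A * s / m^3; a valid unit for electric charge density would be e.g. C/m³.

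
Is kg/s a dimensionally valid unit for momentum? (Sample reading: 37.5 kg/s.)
No

momentum has SI base units: kg * m / s
kg/s does NOT reduce to kg * m / s; a valid unit for momentum would be e.g. kg·m/s.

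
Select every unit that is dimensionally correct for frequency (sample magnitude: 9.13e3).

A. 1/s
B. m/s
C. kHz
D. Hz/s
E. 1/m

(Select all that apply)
A, C

frequency has SI base units: 1 / s

Checking each option against 1 / s:
  A. 1/s: ✓ matches
  B. m/s: ✗ does not match
  C. kHz: ✓ matches
  D. Hz/s: ✗ does not match
  E. 1/m: ✗ does not match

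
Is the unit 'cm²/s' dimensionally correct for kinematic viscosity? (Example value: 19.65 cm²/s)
Yes

kinematic viscosity has SI base units: m^2 / s
cm²/s reduces to the same SI base units, so it is a valid unit for kinematic viscosity.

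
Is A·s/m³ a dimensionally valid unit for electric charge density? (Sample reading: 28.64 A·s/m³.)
Yes

electric charge density has SI base units: A * s / m^3
A·s/m³ reduces to the same SI base units, so it is a valid unit for electric charge density.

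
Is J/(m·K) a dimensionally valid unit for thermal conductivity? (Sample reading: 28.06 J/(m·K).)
No

thermal conductivity has SI base units: kg * m / (s^3 * K)
J/(m·K) does NOT reduce to kg * m / (s^3 * K); a valid unit for thermal conductivity would be e.g. W/(m·K).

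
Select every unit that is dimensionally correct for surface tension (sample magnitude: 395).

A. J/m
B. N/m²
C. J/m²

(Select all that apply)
C

surface tension has SI base units: kg / s^2

Checking each option against kg / s^2:
  A. J/m: ✗ does not match
  B. N/m²: ✗ does not match
  C. J/m²: ✓ matches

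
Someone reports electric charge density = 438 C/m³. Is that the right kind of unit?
Yes

electric charge density has SI base units: A * s / m^3
C/m³ reduces to the same SI base units, so it is a valid unit for electric charge density.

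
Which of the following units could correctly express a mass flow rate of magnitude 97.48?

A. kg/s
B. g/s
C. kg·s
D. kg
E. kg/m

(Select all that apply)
A, B

mass flow rate has SI base units: kg / s

Checking each option against kg / s:
  A. kg/s: ✓ matches
  B. g/s: ✓ matches
  C. kg·s: ✗ does not match
  D. kg: ✗ does not match
  E. kg/m: ✗ does not match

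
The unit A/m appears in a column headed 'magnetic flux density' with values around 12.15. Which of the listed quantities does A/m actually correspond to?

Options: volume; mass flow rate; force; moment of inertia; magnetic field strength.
magnetic field strength

magnetic flux density should have units dimensionally equivalent to kg / (A * s^2) (e.g. T).
The given unit 'A/m' reduces to A / m. Of the listed options, that is the dimensionality of magnetic field strength.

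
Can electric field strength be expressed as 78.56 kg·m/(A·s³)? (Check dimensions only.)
Yes

electric field strength has SI base units: kg * m / (A * s^3)
kg·m/(A·s³) reduces to the same SI base units, so it is a valid unit for electric field strength.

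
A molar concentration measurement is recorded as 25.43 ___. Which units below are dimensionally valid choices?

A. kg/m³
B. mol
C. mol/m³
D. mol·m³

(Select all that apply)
C

molar concentration has SI base units: mol / m^3

Checking each option against mol / m^3:
  A. kg/m³: ✗ does not match
  B. mol: ✗ does not match
  C. mol/m³: ✓ matches
  D. mol·m³: ✗ does not match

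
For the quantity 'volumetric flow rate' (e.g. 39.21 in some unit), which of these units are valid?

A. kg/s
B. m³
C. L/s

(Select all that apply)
C

volumetric flow rate has SI base units: m^3 / s

Checking each option against m^3 / s:
  A. kg/s: ✗ does not match
  B. m³: ✗ does not match
  C. L/s: ✓ matches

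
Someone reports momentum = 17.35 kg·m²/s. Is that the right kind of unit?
No

momentum has SI base units: kg * m / s
kg·m²/s does NOT reduce to kg * m / s; a valid unit for momentum would be e.g. kg·m/s.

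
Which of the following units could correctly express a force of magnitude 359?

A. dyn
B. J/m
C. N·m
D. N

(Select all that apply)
A, B, D

force has SI base units: kg * m / s^2

Checking each option against kg * m / s^2:
  A. dyn: ✓ matches
  B. J/m: ✓ matches
  C. N·m: ✗ does not match
  D. N: ✓ matches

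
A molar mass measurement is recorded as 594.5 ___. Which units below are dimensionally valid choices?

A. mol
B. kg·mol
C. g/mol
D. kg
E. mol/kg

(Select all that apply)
C

molar mass has SI base units: kg / mol

Checking each option against kg / mol:
  A. mol: ✗ does not match
  B. kg·mol: ✗ does not match
  C. g/mol: ✓ matches
  D. kg: ✗ does not match
  E. mol/kg: ✗ does not match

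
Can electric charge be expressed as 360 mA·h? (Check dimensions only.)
Yes

electric charge has SI base units: A * s
mA·h reduces to the same SI base units, so it is a valid unit for electric charge.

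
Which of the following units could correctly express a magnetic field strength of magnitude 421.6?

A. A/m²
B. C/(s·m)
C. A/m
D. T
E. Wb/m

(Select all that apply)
B, C

magnetic field strength has SI base units: A / m

Checking each option against A / m:
  A. A/m²: ✗ does not match
  B. C/(s·m): ✓ matches
  C. A/m: ✓ matches
  D. T: ✗ does not match
  E. Wb/m: ✗ does not match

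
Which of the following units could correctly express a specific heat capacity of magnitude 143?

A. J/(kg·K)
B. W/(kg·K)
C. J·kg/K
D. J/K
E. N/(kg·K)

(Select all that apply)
A

specific heat capacity has SI base units: m^2 / (s^2 * K)

Checking each option against m^2 / (s^2 * K):
  A. J/(kg·K): ✓ matches
  B. W/(kg·K): ✗ does not match
  C. J·kg/K: ✗ does not match
  D. J/K: ✗ does not match
  E. N/(kg·K): ✗ does not match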